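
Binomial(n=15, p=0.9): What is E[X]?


E[X] = n*p = 15 * 0.9 = 13.5

13.5


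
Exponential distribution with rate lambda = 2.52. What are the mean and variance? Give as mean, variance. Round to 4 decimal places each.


mean = 1/lam, var = 1/lam^2
mean = 1 / 2.52 = 25/63 ≈ 0.396825
lam^2 = 2.52^2 = 6.3504
var = 1 / 6.3504 = 625/3969 ≈ 0.157470

0.3968, 0.1575


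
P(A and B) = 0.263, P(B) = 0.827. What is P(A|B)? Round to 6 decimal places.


P(A|B) = P(A and B) / P(B) = 0.263 / 0.827 = 263/827 ≈ 0.31801693

0.318017


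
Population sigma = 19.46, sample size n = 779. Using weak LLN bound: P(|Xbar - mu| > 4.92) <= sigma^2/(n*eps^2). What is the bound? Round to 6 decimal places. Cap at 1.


bound = min(1, sigma^2/(n*eps^2))
sigma^2 = 19.46^2 = 378.6916
n*eps^2 = 779 * 4.92^2 = 779 * 24.2064 = 18856.7856
sigma^2/(n*eps^2) = 378.6916 / 18856.7856 ≈ 0.02008251

0.020083


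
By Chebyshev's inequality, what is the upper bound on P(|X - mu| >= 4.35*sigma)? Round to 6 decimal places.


P <= 1/k^2
k^2 = 4.35^2 = 18.9225
1/k^2 = 1 / 18.9225 = 400/7569 ≈ 0.05284714

0.052847


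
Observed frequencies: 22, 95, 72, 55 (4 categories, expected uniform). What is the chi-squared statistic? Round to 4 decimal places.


chi2 = sum((O-E)^2/E), E = total/4
total = 244, E = 244/4 = 61
(22 - 61)^2 / 61 = 1521 / 61 = 1521/61 ≈ 24.934426
(95 - 61)^2 / 61 = 1156 / 61 = 1156/61 ≈ 18.950820
(72 - 61)^2 / 61 = 121 / 61 = 121/61 ≈ 1.983607
(55 - 61)^2 / 61 = 36 / 61 = 36/61 ≈ 0.590164
chi2 = 2834/61 ≈ 46.459016

46.4590


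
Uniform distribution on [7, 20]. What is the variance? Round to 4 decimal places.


Var = (b-a)^2 / 12
(b-a)^2 = (20 - 7)^2 = 169
Var = 169/12 ≈ 14.083333

14.0833


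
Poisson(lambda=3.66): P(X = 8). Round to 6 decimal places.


P = e^(-lam) * lam^k / k!
e^(-3.66) ≈ 0.02573251
lam^k = 3.66^8 ≈ 32199.467023
k! = 8! = 40320
P = 0.02573251 * 32199.467023 / 40320 ≈ 0.020550

0.020550


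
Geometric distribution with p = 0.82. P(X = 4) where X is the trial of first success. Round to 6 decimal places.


P = (1-p)^(k-1) * p
(1-p)^(k-1) = 0.18^3 = 0.005832
P = 0.005832 * 0.82 = 0.00478224

0.004782


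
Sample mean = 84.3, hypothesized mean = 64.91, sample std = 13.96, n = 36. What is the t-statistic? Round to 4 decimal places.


t = (xbar - mu0) / (s/sqrt(n))
xbar - mu0 = 84.3 - 64.91 = 19.39
sqrt(36) = 6
s/sqrt(n) = 13.96 / 6 = 349/150 ≈ 2.32666667
t = 19.39 / 2.32666667 = 5817/698 ≈ 8.333811

8.3338


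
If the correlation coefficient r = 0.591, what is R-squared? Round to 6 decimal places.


R^2 = r^2 = (0.591)^2 = 0.349281

0.349281


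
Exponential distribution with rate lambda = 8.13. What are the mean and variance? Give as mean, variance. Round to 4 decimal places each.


mean = 1/lam, var = 1/lam^2
mean = 1 / 8.13 = 100/813 ≈ 0.123001
lam^2 = 8.13^2 = 66.0969
var = 1 / 66.0969 ≈ 0.015129

0.1230, 0.0151


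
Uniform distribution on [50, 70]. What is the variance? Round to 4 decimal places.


Var = (b-a)^2 / 12
(b-a)^2 = (70 - 50)^2 = 400
Var = 400/12 ≈ 33.333333

33.3333


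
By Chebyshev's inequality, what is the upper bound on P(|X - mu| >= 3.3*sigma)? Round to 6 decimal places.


P <= 1/k^2
k^2 = 3.3^2 = 10.89
1/k^2 = 1 / 10.89 = 100/1089 ≈ 0.09182736

0.091827


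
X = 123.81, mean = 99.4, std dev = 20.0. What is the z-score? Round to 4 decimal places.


z = (X - mu) / sigma
X - mu = 123.81 - 99.4 = 24.41
z = 24.41 / 20.0 = 1.2205

1.2205


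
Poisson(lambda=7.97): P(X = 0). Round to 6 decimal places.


P = e^(-lam) * lam^k / k!
e^(-7.97) ≈ 0.0003456790
lam^k = 7.97^0 = 1
k! = 0! = 1
P = 0.0003456790 * 1 / 1 ≈ 0.000346

0.000346


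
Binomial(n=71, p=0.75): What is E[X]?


E[X] = n*p = 71 * 0.75 = 53.25

53.25


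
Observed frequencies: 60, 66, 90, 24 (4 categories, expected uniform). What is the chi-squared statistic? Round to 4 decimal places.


chi2 = sum((O-E)^2/E), E = total/4
total = 240, E = 240/4 = 60
(60 - 60)^2 / 60 = 0 / 60 = 0
(66 - 60)^2 / 60 = 36 / 60 = 0.6
(90 - 60)^2 / 60 = 900 / 60 = 15
(24 - 60)^2 / 60 = 1296 / 60 = 21.6
chi2 = 37.2

37.2000


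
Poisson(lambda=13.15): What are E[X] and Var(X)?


E[X] = Var(X) = lambda = 13.15

13.15, 13.15


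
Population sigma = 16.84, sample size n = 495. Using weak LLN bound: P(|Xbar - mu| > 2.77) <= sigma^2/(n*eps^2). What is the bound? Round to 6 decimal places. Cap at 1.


bound = min(1, sigma^2/(n*eps^2))
sigma^2 = 16.84^2 = 283.5856
n*eps^2 = 495 * 2.77^2 = 495 * 7.6729 = 3798.0855
sigma^2/(n*eps^2) = 283.5856 / 3798.0855 ≈ 0.07466541

0.074665


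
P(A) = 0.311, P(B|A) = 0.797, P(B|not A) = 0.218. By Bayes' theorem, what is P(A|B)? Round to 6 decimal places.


P(A|B) = P(B|A)*P(A) / P(B), P(B) = P(B|A)*P(A) + P(B|not A)*P(not A)
P(B|A)*P(A) = 0.797 * 0.311 = 0.247867
P(B|not A)*P(not A) = 0.218 * 0.689 = 0.150202
P(B) = 0.247867 + 0.150202 = 0.398069
P(A|B) = 0.247867 / 0.398069 ≈ 0.62267346

0.622673


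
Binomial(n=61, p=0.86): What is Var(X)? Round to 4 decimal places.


Var = n*p*(1-p) = 61 * 0.86 * 0.14 = 7.3444

7.3444


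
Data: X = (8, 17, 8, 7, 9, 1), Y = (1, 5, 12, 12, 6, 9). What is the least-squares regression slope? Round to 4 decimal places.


b = sum((xi-xbar)(yi-ybar)) / sum((xi-xbar)^2)
n = 6, xbar = 50/6 = 25/3 ≈ 8.333333, ybar = 45/6 = 7.5
Sxy = sum((xi-xbar)(yi-ybar)) = -39
Sxx = sum((xi-xbar)^2) = 394/3 ≈ 131.333333
b = Sxy / Sxx = -117/394 ≈ -0.296954

-0.2970


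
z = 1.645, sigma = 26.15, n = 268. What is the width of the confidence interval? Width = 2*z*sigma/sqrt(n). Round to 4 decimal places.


width = 2*z*sigma/sqrt(n)
2*z*sigma = 2 * 1.645 * 26.15 = 86.0335
sqrt(268) ≈ 16.370706
width = 86.0335 / 16.370706 ≈ 5.255332

5.2553


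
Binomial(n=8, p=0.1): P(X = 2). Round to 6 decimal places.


P = C(n,k) * p^k * (1-p)^(n-k)
C(8,2) = 28
p^k = 0.1^2 = 0.01
(1-p)^(n-k) = 0.9^6 = 0.531441
P = 28 * 0.01 * 0.531441 ≈ 0.148803

0.148803


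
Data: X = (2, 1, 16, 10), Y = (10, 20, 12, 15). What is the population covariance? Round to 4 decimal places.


Cov = (1/n)*sum((xi-xbar)(yi-ybar))
n = 4, xbar = 29/4 = 7.25, ybar = 57/4 = 14.25
sum((xi-xbar)(yi-ybar)) = -31.25
Cov = -31.25 / 4 = -7.8125

-7.8125


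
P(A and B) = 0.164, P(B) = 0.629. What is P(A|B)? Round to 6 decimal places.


P(A|B) = P(A and B) / P(B) = 0.164 / 0.629 = 164/629 ≈ 0.26073132

0.260731


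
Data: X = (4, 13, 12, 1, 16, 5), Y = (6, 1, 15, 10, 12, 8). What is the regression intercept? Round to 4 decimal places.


a = ybar - b*xbar, where b = sum((xi-xbar)(yi-ybar)) / sum((xi-xbar)^2)
n = 6, xbar = 51/6 = 8.5, ybar = 52/6 = 26/3 ≈ 8.666667
Sxy = sum((xi-xbar)(yi-ybar)) = 17
Sxx = sum((xi-xbar)^2) = 177.5
b = Sxy / Sxx = 34/355 ≈ 0.095775
a = 8.666667 - 0.095775 * 8.5 = 8363/1065 ≈ 7.852582

7.8526


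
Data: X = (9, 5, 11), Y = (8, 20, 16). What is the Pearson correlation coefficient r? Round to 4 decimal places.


r = sum((xi-xbar)(yi-ybar)) / sqrt(sum((xi-xbar)^2) * sum((yi-ybar)^2))
n = 3, xbar = 25/3 ≈ 8.333333, ybar = 44/3 ≈ 14.666667
Sxy = sum((xi-xbar)(yi-ybar)) = -56/3 ≈ -18.666667
Sxx = sum((xi-xbar)^2) = 56/3 ≈ 18.666667
Syy = sum((yi-ybar)^2) = 224/3 ≈ 74.666667
sqrt(Sxx*Syy) = 112/3 ≈ 37.333333
r = Sxy / sqrt(Sxx*Syy) = -18.666667 / 37.333333 = -0.5

-0.5000


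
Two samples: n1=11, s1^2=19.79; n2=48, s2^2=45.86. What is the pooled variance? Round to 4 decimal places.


sp^2 = ((n1-1)*s1^2 + (n2-1)*s2^2)/(n1+n2-2)
(n1-1)*s1^2 = 10 * 19.79 = 197.9
(n2-1)*s2^2 = 47 * 45.86 = 2155.42
numerator = 197.9 + 2155.42 = 2353.32
n1+n2-2 = 57
sp^2 = 2353.32 / 57 = 19611/475 ≈ 41.286316

41.2863


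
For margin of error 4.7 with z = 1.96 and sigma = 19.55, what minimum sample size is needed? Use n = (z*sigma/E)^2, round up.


z*sigma/E = 1.96 * 19.55 / 4.7 = 19159/2350 ≈ 8.152766
(z*sigma/E)^2 ≈ 66.467593
round up: n = 67

67


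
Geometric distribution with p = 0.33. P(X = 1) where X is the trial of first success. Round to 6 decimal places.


P = (1-p)^(k-1) * p
(1-p)^(k-1) = 0.67^0 = 1
P = 1 * 0.33 = 0.33

0.330000


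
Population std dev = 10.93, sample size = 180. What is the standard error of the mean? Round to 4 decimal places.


SE = sigma / sqrt(n)
sqrt(180) ≈ 13.416408
SE = 10.93 / 13.416408 ≈ 0.814674

0.8147


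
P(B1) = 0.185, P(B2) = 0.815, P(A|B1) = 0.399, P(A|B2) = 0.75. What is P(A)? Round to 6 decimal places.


P(A) = P(A|B1)*P(B1) + P(A|B2)*P(B2)
P(A|B1)*P(B1) = 0.399 * 0.185 = 0.073815
P(A|B2)*P(B2) = 0.75 * 0.815 = 0.61125
P(A) = 0.073815 + 0.61125 = 0.685065

0.685065


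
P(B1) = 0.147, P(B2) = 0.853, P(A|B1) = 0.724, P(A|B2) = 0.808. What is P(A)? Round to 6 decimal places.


P(A) = P(A|B1)*P(B1) + P(A|B2)*P(B2)
P(A|B1)*P(B1) = 0.724 * 0.147 = 0.106428
P(A|B2)*P(B2) = 0.808 * 0.853 = 0.689224
P(A) = 0.106428 + 0.689224 = 0.795652

0.795652


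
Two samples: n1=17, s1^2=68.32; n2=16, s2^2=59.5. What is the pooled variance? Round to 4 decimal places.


sp^2 = ((n1-1)*s1^2 + (n2-1)*s2^2)/(n1+n2-2)
(n1-1)*s1^2 = 16 * 68.32 = 1093.12
(n2-1)*s2^2 = 15 * 59.5 = 892.5
numerator = 1093.12 + 892.5 = 1985.62
n1+n2-2 = 31
sp^2 = 1985.62 / 31 = 99281/1550 ≈ 64.052258

64.0523


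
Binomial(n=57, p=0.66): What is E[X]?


E[X] = n*p = 57 * 0.66 = 37.62

37.62


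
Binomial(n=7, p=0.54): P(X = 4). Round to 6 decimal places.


P = C(n,k) * p^k * (1-p)^(n-k)
C(7,4) = 35
p^k = 0.54^4 = 0.08503056
(1-p)^(n-k) = 0.46^3 = 0.097336
P = 35 * 0.08503056 * 0.097336 ≈ 0.289679

0.289679


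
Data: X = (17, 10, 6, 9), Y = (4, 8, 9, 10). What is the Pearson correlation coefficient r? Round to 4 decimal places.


r = sum((xi-xbar)(yi-ybar)) / sqrt(sum((xi-xbar)^2) * sum((yi-ybar)^2))
n = 4, xbar = 42/4 = 10.5, ybar = 31/4 = 7.75
Sxy = sum((xi-xbar)(yi-ybar)) = -33.5
Sxx = sum((xi-xbar)^2) = 65
Syy = sum((yi-ybar)^2) = 20.75
sqrt(Sxx*Syy) ≈ 36.725332
r = Sxy / sqrt(Sxx*Syy) = -33.5 / 36.725332 ≈ -0.912177

-0.9122


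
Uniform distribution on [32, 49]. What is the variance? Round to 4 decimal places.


Var = (b-a)^2 / 12
(b-a)^2 = (49 - 32)^2 = 289
Var = 289/12 ≈ 24.083333

24.0833


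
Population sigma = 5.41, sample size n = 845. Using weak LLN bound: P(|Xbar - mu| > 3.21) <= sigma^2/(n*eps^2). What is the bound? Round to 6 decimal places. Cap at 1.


bound = min(1, sigma^2/(n*eps^2))
sigma^2 = 5.41^2 = 29.2681
n*eps^2 = 845 * 3.21^2 = 845 * 10.3041 = 8706.9645
sigma^2/(n*eps^2) = 29.2681 / 8706.9645 ≈ 0.00336146

0.003361


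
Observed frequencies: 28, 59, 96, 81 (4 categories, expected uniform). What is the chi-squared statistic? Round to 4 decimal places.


chi2 = sum((O-E)^2/E), E = total/4
total = 264, E = 264/4 = 66
(28 - 66)^2 / 66 = 1444 / 66 = 722/33 ≈ 21.878788
(59 - 66)^2 / 66 = 49 / 66 = 49/66 ≈ 0.742424
(96 - 66)^2 / 66 = 900 / 66 = 150/11 ≈ 13.636364
(81 - 66)^2 / 66 = 225 / 66 = 75/22 ≈ 3.409091
chi2 = 119/3 ≈ 39.666667

39.6667


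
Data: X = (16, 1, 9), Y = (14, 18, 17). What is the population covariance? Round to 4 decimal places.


Cov = (1/n)*sum((xi-xbar)(yi-ybar))
n = 3, xbar = 26/3 ≈ 8.666667, ybar = 49/3 ≈ 16.333333
sum((xi-xbar)(yi-ybar)) = -89/3 ≈ -29.666667
Cov = -29.666667 / 3 = -89/9 ≈ -9.888889

-9.8889


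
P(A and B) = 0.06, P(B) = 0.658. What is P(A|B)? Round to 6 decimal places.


P(A|B) = P(A and B) / P(B) = 0.06 / 0.658 = 30/329 ≈ 0.09118541

0.091185


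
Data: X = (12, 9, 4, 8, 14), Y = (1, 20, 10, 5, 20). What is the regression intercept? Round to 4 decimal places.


a = ybar - b*xbar, where b = sum((xi-xbar)(yi-ybar)) / sum((xi-xbar)^2)
n = 5, xbar = 47/5 = 9.4, ybar = 56/5 = 11.2
Sxy = sum((xi-xbar)(yi-ybar)) = 25.6
Sxx = sum((xi-xbar)^2) = 59.2
b = Sxy / Sxx = 16/37 ≈ 0.432432
a = 11.2 - 0.432432 * 9.4 = 264/37 ≈ 7.135135

7.1351


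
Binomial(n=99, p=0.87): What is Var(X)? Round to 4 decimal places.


Var = n*p*(1-p) = 99 * 0.87 * 0.13 = 11.1969

11.1969


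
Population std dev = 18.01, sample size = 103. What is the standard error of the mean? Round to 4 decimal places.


SE = sigma / sqrt(n)
sqrt(103) ≈ 10.148892
SE = 18.01 / 10.148892 ≈ 1.774578

1.7746


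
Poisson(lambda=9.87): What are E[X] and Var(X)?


E[X] = Var(X) = lambda = 9.87

9.87, 9.87


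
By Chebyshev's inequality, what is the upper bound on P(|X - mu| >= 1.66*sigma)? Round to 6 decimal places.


P <= 1/k^2
k^2 = 1.66^2 = 2.7556
1/k^2 = 1 / 2.7556 = 2500/6889 ≈ 0.36289737

0.362897


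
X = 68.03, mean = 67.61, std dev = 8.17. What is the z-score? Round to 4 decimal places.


z = (X - mu) / sigma
X - mu = 68.03 - 67.61 = 0.42
z = 0.42 / 8.17 = 42/817 ≈ 0.051408

0.0514


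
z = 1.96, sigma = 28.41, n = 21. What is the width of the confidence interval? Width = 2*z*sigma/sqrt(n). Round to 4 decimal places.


width = 2*z*sigma/sqrt(n)
2*z*sigma = 2 * 1.96 * 28.41 = 111.3672
sqrt(21) ≈ 4.582576
width = 111.3672 / 4.582576 ≈ 24.302315

24.3023


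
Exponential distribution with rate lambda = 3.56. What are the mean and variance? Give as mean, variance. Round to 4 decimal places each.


mean = 1/lam, var = 1/lam^2
mean = 1 / 3.56 = 25/89 ≈ 0.280899
lam^2 = 3.56^2 = 12.6736
var = 1 / 12.6736 = 625/7921 ≈ 0.078904

0.2809, 0.0789


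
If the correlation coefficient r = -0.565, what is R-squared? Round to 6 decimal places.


R^2 = r^2 = (-0.565)^2 = 0.319225

0.319225


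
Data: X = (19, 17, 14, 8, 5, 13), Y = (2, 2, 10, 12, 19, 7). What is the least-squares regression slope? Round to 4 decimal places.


b = sum((xi-xbar)(yi-ybar)) / sum((xi-xbar)^2)
n = 6, xbar = 76/6 = 38/3 ≈ 12.666667, ybar = 52/6 = 26/3 ≈ 8.666667
Sxy = sum((xi-xbar)(yi-ybar)) = -494/3 ≈ -164.666667
Sxx = sum((xi-xbar)^2) = 424/3 ≈ 141.333333
b = Sxy / Sxx = -247/212 ≈ -1.165094

-1.1651


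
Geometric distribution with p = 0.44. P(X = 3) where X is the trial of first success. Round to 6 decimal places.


P = (1-p)^(k-1) * p
(1-p)^(k-1) = 0.56^2 = 0.3136
P = 0.3136 * 0.44 = 0.137984

0.137984


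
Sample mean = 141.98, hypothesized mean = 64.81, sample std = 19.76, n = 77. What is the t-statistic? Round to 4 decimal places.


t = (xbar - mu0) / (s/sqrt(n))
xbar - mu0 = 141.98 - 64.81 = 77.17
sqrt(77) ≈ 8.77496439
s/sqrt(n) = 19.76 / 8.77496439 ≈ 2.25186099
t = 77.17 / 2.25186099 ≈ 34.269433

34.2694


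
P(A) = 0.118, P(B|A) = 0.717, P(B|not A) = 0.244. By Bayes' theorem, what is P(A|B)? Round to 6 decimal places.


P(A|B) = P(B|A)*P(A) / P(B), P(B) = P(B|A)*P(A) + P(B|not A)*P(not A)
P(B|A)*P(A) = 0.717 * 0.118 = 0.084606
P(B|not A)*P(not A) = 0.244 * 0.882 = 0.215208
P(B) = 0.084606 + 0.215208 = 0.299814
P(A|B) = 0.084606 / 0.299814 ≈ 0.28219496

0.282195


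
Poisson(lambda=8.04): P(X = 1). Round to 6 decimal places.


P = e^(-lam) * lam^k / k!
e^(-8.04) ≈ 0.0003223090
lam^k = 8.04^1 = 8.04
k! = 1! = 1
P = 0.0003223090 * 8.04 / 1 ≈ 0.002591

0.002591


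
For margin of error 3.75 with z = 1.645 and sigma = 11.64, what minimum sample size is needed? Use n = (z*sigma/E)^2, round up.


z*sigma/E = 1.645 * 11.64 / 3.75 = 5.10608
(z*sigma/E)^2 ≈ 26.072053
round up: n = 27

27


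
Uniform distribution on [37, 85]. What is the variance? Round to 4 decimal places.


Var = (b-a)^2 / 12
(b-a)^2 = (85 - 37)^2 = 2304
Var = 2304/12 = 192

192.0000


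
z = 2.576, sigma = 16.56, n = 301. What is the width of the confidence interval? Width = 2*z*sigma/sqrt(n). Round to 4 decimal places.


width = 2*z*sigma/sqrt(n)
2*z*sigma = 2 * 2.576 * 16.56 = 85.31712
sqrt(301) ≈ 17.349352
width = 85.31712 / 17.349352 ≈ 4.917597

4.9176


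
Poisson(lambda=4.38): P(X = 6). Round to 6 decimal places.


P = e^(-lam) * lam^k / k!
e^(-4.38) ≈ 0.01252536
lam^k = 4.38^6 ≈ 7060.649662
k! = 6! = 720
P = 0.01252536 * 7060.649662 / 720 ≈ 0.122829

0.122829


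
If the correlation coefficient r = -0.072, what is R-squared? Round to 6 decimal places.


R^2 = r^2 = (-0.072)^2 = 0.005184

0.005184


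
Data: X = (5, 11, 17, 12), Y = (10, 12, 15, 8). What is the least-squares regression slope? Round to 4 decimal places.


b = sum((xi-xbar)(yi-ybar)) / sum((xi-xbar)^2)
n = 4, xbar = 45/4 = 11.25, ybar = 45/4 = 11.25
Sxy = sum((xi-xbar)(yi-ybar)) = 26.75
Sxx = sum((xi-xbar)^2) = 72.75
b = Sxy / Sxx = 107/291 ≈ 0.367698

0.3677


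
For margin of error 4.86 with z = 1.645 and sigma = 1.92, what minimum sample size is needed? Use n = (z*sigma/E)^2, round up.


z*sigma/E = 1.645 * 1.92 / 4.86 = 1316/2025 ≈ 0.649877
(z*sigma/E)^2 ≈ 0.422340
round up: n = 1

1


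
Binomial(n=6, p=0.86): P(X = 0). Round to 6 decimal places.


P = C(n,k) * p^k * (1-p)^(n-k)
C(6,0) = 1
p^k = 0.86^0 = 1
(1-p)^(n-k) = 0.14^6 = 0.000007529536
P = 1 * 1 * 0.000007529536 ≈ 0.000008

0.000008


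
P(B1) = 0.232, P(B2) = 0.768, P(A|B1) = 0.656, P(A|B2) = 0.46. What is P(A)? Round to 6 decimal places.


P(A) = P(A|B1)*P(B1) + P(A|B2)*P(B2)
P(A|B1)*P(B1) = 0.656 * 0.232 = 0.152192
P(A|B2)*P(B2) = 0.46 * 0.768 = 0.35328
P(A) = 0.152192 + 0.35328 = 0.505472

0.505472


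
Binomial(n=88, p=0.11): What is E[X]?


E[X] = n*p = 88 * 0.11 = 9.68

9.68


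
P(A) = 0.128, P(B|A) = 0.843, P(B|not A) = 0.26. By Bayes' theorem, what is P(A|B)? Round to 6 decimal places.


P(A|B) = P(B|A)*P(A) / P(B), P(B) = P(B|A)*P(A) + P(B|not A)*P(not A)
P(B|A)*P(A) = 0.843 * 0.128 = 0.107904
P(B|not A)*P(not A) = 0.26 * 0.872 = 0.22672
P(B) = 0.107904 + 0.22672 = 0.334624
P(A|B) = 0.107904 / 0.334624 ≈ 0.32246342

0.322463


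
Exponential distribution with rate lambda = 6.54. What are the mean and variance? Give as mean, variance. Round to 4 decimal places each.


mean = 1/lam, var = 1/lam^2
mean = 1 / 6.54 = 50/327 ≈ 0.152905
lam^2 = 6.54^2 = 42.7716
var = 1 / 42.7716 ≈ 0.023380

0.1529, 0.0234


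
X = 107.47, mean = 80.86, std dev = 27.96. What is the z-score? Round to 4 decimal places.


z = (X - mu) / sigma
X - mu = 107.47 - 80.86 = 26.61
z = 26.61 / 27.96 = 887/932 ≈ 0.951717

0.9517


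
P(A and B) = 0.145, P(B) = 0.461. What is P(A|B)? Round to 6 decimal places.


P(A|B) = P(A and B) / P(B) = 0.145 / 0.461 = 145/461 ≈ 0.31453362

0.314534


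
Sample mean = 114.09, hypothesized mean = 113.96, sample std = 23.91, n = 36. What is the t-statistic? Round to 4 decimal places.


t = (xbar - mu0) / (s/sqrt(n))
xbar - mu0 = 114.09 - 113.96 = 0.13
sqrt(36) = 6
s/sqrt(n) = 23.91 / 6 = 3.985
t = 0.13 / 3.985 = 26/797 ≈ 0.032622

0.0326


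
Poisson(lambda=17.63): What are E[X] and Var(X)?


E[X] = Var(X) = lambda = 17.63

17.63, 17.63


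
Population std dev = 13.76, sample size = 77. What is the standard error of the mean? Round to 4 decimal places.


SE = sigma / sqrt(n)
sqrt(77) ≈ 8.774964
SE = 13.76 / 8.774964 ≈ 1.568098

1.5681


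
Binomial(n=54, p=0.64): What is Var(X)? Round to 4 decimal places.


Var = n*p*(1-p) = 54 * 0.64 * 0.36 = 12.4416

12.4416


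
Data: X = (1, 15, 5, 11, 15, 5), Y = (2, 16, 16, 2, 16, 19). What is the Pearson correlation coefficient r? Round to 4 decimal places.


r = sum((xi-xbar)(yi-ybar)) / sqrt(sum((xi-xbar)^2) * sum((yi-ybar)^2))
n = 6, xbar = 52/6 = 26/3 ≈ 8.666667, ybar = 71/6 ≈ 11.833333
Sxy = sum((xi-xbar)(yi-ybar)) = 191/3 ≈ 63.666667
Sxx = sum((xi-xbar)^2) = 514/3 ≈ 171.333333
Syy = sum((yi-ybar)^2) = 1781/6 ≈ 296.833333
sqrt(Sxx*Syy) ≈ 225.515952
r = Sxy / sqrt(Sxx*Syy) = 63.666667 / 225.515952 ≈ 0.282316

0.2823


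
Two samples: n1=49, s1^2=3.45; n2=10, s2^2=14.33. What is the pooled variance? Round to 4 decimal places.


sp^2 = ((n1-1)*s1^2 + (n2-1)*s2^2)/(n1+n2-2)
(n1-1)*s1^2 = 48 * 3.45 = 165.6
(n2-1)*s2^2 = 9 * 14.33 = 128.97
numerator = 165.6 + 128.97 = 294.57
n1+n2-2 = 57
sp^2 = 294.57 / 57 = 9819/1900 ≈ 5.167895

5.1679


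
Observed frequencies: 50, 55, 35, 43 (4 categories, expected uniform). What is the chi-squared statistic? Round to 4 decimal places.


chi2 = sum((O-E)^2/E), E = total/4
total = 183, E = 183/4 = 45.75
(50 - 45.75)^2 / 45.75 = 18.0625 / 45.75 = 289/732 ≈ 0.394809
(55 - 45.75)^2 / 45.75 = 85.5625 / 45.75 = 1369/732 ≈ 1.870219
(35 - 45.75)^2 / 45.75 = 115.5625 / 45.75 = 1849/732 ≈ 2.525956
(43 - 45.75)^2 / 45.75 = 7.5625 / 45.75 = 121/732 ≈ 0.165301
chi2 = 907/183 ≈ 4.956284

4.9563


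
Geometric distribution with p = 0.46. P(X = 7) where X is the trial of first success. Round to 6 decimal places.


P = (1-p)^(k-1) * p
(1-p)^(k-1) = 0.54^6 ≈ 0.02479491
P = 0.02479491 * 0.46 ≈ 0.01140566

0.011406


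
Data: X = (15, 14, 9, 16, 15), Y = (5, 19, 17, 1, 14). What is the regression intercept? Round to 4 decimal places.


a = ybar - b*xbar, where b = sum((xi-xbar)(yi-ybar)) / sum((xi-xbar)^2)
n = 5, xbar = 69/5 = 13.8, ybar = 56/5 = 11.2
Sxy = sum((xi-xbar)(yi-ybar)) = -52.8
Sxx = sum((xi-xbar)^2) = 30.8
b = Sxy / Sxx = -12/7 ≈ -1.714286
a = 11.2 - (-1.714286) * 13.8 = 244/7 ≈ 34.857143

34.8571


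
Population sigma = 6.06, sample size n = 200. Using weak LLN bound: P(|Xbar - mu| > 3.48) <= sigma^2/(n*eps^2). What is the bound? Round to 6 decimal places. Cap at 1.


bound = min(1, sigma^2/(n*eps^2))
sigma^2 = 6.06^2 = 36.7236
n*eps^2 = 200 * 3.48^2 = 200 * 12.1104 = 2422.08
sigma^2/(n*eps^2) = 36.7236 / 2422.08 ≈ 0.01516201

0.015162


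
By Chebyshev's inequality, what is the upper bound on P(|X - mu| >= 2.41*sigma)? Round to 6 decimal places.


P <= 1/k^2
k^2 = 2.41^2 = 5.8081
1/k^2 = 1 / 5.8081 ≈ 0.17217334

0.172173


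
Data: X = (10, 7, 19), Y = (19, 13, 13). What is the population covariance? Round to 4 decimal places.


Cov = (1/n)*sum((xi-xbar)(yi-ybar))
n = 3, xbar = 36/3 = 12, ybar = 45/3 = 15
sum((xi-xbar)(yi-ybar)) = -12
Cov = -12 / 3 = -4

-4.0000


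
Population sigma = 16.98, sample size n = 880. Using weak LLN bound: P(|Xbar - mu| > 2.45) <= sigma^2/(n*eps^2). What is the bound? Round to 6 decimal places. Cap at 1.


bound = min(1, sigma^2/(n*eps^2))
sigma^2 = 16.98^2 = 288.3204
n*eps^2 = 880 * 2.45^2 = 880 * 6.0025 = 5282.2
sigma^2/(n*eps^2) = 288.3204 / 5282.2 ≈ 0.05458339

0.054583


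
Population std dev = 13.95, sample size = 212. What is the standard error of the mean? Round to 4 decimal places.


SE = sigma / sqrt(n)
sqrt(212) ≈ 14.560220
SE = 13.95 / 14.560220 ≈ 0.958090

0.9581


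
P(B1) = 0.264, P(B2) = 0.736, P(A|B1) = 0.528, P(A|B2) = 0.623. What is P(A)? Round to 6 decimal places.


P(A) = P(A|B1)*P(B1) + P(A|B2)*P(B2)
P(A|B1)*P(B1) = 0.528 * 0.264 = 0.139392
P(A|B2)*P(B2) = 0.623 * 0.736 = 0.458528
P(A) = 0.139392 + 0.458528 = 0.59792

0.597920


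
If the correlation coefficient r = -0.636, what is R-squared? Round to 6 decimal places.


R^2 = r^2 = (-0.636)^2 = 0.404496

0.404496


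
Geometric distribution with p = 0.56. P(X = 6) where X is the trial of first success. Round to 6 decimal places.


P = (1-p)^(k-1) * p
(1-p)^(k-1) = 0.44^5 ≈ 0.01649162
P = 0.01649162 * 0.56 ≈ 0.009235309

0.009235


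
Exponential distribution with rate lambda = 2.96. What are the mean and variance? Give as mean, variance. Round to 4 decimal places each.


mean = 1/lam, var = 1/lam^2
mean = 1 / 2.96 = 25/74 ≈ 0.337838
lam^2 = 2.96^2 = 8.7616
var = 1 / 8.7616 = 625/5476 ≈ 0.114134

0.3378, 0.1141


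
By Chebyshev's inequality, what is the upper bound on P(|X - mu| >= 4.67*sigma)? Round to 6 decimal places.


P <= 1/k^2
k^2 = 4.67^2 = 21.8089
1/k^2 = 1 / 21.8089 ≈ 0.04585284

0.045853


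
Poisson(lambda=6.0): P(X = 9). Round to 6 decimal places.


P = e^(-lam) * lam^k / k!
e^(-6.0) ≈ 0.002478752
lam^k = 6.0^9 = 10077696
k! = 9! = 362880
P = 0.002478752 * 10077696 / 362880 ≈ 0.068838

0.068838


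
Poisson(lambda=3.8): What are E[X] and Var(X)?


E[X] = Var(X) = lambda = 3.8

3.8, 3.8


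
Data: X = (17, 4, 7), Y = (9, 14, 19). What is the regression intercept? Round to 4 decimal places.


a = ybar - b*xbar, where b = sum((xi-xbar)(yi-ybar)) / sum((xi-xbar)^2)
n = 3, xbar = 28/3 ≈ 9.333333, ybar = 42/3 = 14
Sxy = sum((xi-xbar)(yi-ybar)) = -50
Sxx = sum((xi-xbar)^2) = 278/3 ≈ 92.666667
b = Sxy / Sxx = -75/139 ≈ -0.539568
a = 14 - (-0.539568) * 9.333333 = 2646/139 ≈ 19.035971

19.0360


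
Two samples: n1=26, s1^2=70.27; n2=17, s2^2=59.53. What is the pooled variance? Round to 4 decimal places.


sp^2 = ((n1-1)*s1^2 + (n2-1)*s2^2)/(n1+n2-2)
(n1-1)*s1^2 = 25 * 70.27 = 1756.75
(n2-1)*s2^2 = 16 * 59.53 = 952.48
numerator = 1756.75 + 952.48 = 2709.23
n1+n2-2 = 41
sp^2 = 2709.23 / 41 = 270923/4100 ≈ 66.078780

66.0788


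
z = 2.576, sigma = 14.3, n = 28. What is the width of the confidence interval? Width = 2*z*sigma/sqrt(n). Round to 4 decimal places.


width = 2*z*sigma/sqrt(n)
2*z*sigma = 2 * 2.576 * 14.3 = 73.6736
sqrt(28) ≈ 5.291503
width = 73.6736 / 5.291503 ≈ 13.923002

13.9230


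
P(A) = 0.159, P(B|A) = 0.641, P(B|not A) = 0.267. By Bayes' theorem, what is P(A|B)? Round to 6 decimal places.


P(A|B) = P(B|A)*P(A) / P(B), P(B) = P(B|A)*P(A) + P(B|not A)*P(not A)
P(B|A)*P(A) = 0.641 * 0.159 = 0.101919
P(B|not A)*P(not A) = 0.267 * 0.841 = 0.224547
P(B) = 0.101919 + 0.224547 = 0.326466
P(A|B) = 0.101919 / 0.326466 ≈ 0.31218871

0.312189


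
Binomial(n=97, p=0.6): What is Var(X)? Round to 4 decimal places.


Var = n*p*(1-p) = 97 * 0.6 * 0.4 = 23.28

23.2800


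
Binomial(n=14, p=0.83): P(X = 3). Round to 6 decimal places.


P = C(n,k) * p^k * (1-p)^(n-k)
C(14,3) = 364
p^k = 0.83^3 = 0.571787
(1-p)^(n-k) = 0.17^11 ≈ 0.000000003427190
P = 364 * 0.571787 * 0.000000003427190 ≈ 0.000001

0.000001


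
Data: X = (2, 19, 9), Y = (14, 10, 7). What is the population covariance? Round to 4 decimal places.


Cov = (1/n)*sum((xi-xbar)(yi-ybar))
n = 3, xbar = 30/3 = 10, ybar = 31/3 ≈ 10.333333
sum((xi-xbar)(yi-ybar)) = -29
Cov = -29 / 3 = -29/3 ≈ -9.666667

-9.6667


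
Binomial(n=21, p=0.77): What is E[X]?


E[X] = n*p = 21 * 0.77 = 16.17

16.17


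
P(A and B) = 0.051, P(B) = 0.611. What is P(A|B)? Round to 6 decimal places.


P(A|B) = P(A and B) / P(B) = 0.051 / 0.611 = 51/611 ≈ 0.08346972

0.083470


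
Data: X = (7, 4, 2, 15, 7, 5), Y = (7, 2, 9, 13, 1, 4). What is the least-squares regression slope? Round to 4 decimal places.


b = sum((xi-xbar)(yi-ybar)) / sum((xi-xbar)^2)
n = 6, xbar = 40/6 = 20/3 ≈ 6.666667, ybar = 36/6 = 6
Sxy = sum((xi-xbar)(yi-ybar)) = 57
Sxx = sum((xi-xbar)^2) = 304/3 ≈ 101.333333
b = Sxy / Sxx = 0.5625

0.5625


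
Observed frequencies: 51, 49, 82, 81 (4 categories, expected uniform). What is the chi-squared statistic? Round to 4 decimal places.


chi2 = sum((O-E)^2/E), E = total/4
total = 263, E = 263/4 = 65.75
(51 - 65.75)^2 / 65.75 = 217.5625 / 65.75 = 3481/1052 ≈ 3.308935
(49 - 65.75)^2 / 65.75 = 280.5625 / 65.75 = 4489/1052 ≈ 4.267110
(82 - 65.75)^2 / 65.75 = 264.0625 / 65.75 = 4225/1052 ≈ 4.016160
(81 - 65.75)^2 / 65.75 = 232.5625 / 65.75 = 3721/1052 ≈ 3.537072
chi2 = 3979/263 ≈ 15.129278

15.1293


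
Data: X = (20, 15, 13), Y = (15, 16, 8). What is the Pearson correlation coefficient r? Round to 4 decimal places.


r = sum((xi-xbar)(yi-ybar)) / sqrt(sum((xi-xbar)^2) * sum((yi-ybar)^2))
n = 3, xbar = 48/3 = 16, ybar = 39/3 = 13
Sxy = sum((xi-xbar)(yi-ybar)) = 20
Sxx = sum((xi-xbar)^2) = 26
Syy = sum((yi-ybar)^2) = 38
sqrt(Sxx*Syy) ≈ 31.432467
r = Sxy / sqrt(Sxx*Syy) = 20 / 31.432467 ≈ 0.636285

0.6363


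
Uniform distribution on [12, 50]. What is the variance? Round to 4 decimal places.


Var = (b-a)^2 / 12
(b-a)^2 = (50 - 12)^2 = 1444
Var = 1444/12 ≈ 120.333333

120.3333


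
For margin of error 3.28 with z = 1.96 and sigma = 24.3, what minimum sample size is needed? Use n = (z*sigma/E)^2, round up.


z*sigma/E = 1.96 * 24.3 / 3.28 = 11907/820 ≈ 14.520732
(z*sigma/E)^2 ≈ 210.851649
round up: n = 211

211


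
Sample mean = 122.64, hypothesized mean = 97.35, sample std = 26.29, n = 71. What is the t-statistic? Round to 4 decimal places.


t = (xbar - mu0) / (s/sqrt(n))
xbar - mu0 = 122.64 - 97.35 = 25.29
sqrt(71) ≈ 8.42614977
s/sqrt(n) = 26.29 / 8.42614977 ≈ 3.12004898
t = 25.29 / 3.12004898 ≈ 8.105642

8.1056


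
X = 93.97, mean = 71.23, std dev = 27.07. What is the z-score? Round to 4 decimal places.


z = (X - mu) / sigma
X - mu = 93.97 - 71.23 = 22.74
z = 22.74 / 27.07 = 2274/2707 ≈ 0.840044

0.8400


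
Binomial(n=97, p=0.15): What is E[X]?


E[X] = n*p = 97 * 0.15 = 14.55

14.55


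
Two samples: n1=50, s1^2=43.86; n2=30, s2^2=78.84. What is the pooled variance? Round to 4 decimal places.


sp^2 = ((n1-1)*s1^2 + (n2-1)*s2^2)/(n1+n2-2)
(n1-1)*s1^2 = 49 * 43.86 = 2149.14
(n2-1)*s2^2 = 29 * 78.84 = 2286.36
numerator = 2149.14 + 2286.36 = 4435.5
n1+n2-2 = 78
sp^2 = 4435.5 / 78 = 2957/52 ≈ 56.865385

56.8654


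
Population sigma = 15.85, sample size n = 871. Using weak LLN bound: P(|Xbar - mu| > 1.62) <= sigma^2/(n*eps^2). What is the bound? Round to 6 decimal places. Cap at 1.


bound = min(1, sigma^2/(n*eps^2))
sigma^2 = 15.85^2 = 251.2225
n*eps^2 = 871 * 1.62^2 = 871 * 2.6244 = 2285.8524
sigma^2/(n*eps^2) = 251.2225 / 2285.8524 ≈ 0.10990320

0.109903


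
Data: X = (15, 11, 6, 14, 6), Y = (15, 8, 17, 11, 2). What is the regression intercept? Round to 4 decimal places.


a = ybar - b*xbar, where b = sum((xi-xbar)(yi-ybar)) / sum((xi-xbar)^2)
n = 5, xbar = 52/5 = 10.4, ybar = 53/5 = 10.6
Sxy = sum((xi-xbar)(yi-ybar)) = 29.8
Sxx = sum((xi-xbar)^2) = 73.2
b = Sxy / Sxx = 149/366 ≈ 0.407104
a = 10.6 - 0.407104 * 10.4 = 1165/183 ≈ 6.366120

6.3661


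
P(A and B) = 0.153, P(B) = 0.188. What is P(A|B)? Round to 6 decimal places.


P(A|B) = P(A and B) / P(B) = 0.153 / 0.188 = 153/188 ≈ 0.81382979

0.813830


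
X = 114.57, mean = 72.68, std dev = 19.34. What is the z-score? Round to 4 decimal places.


z = (X - mu) / sigma
X - mu = 114.57 - 72.68 = 41.89
z = 41.89 / 19.34 = 4189/1934 ≈ 2.165977

2.1660


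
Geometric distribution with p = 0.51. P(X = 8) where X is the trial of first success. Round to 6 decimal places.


P = (1-p)^(k-1) * p
(1-p)^(k-1) = 0.49^7 ≈ 0.006782231
P = 0.006782231 * 0.51 ≈ 0.003458938

0.003459


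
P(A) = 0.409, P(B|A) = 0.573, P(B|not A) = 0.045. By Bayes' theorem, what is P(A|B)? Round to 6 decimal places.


P(A|B) = P(B|A)*P(A) / P(B), P(B) = P(B|A)*P(A) + P(B|not A)*P(not A)
P(B|A)*P(A) = 0.573 * 0.409 = 0.234357
P(B|not A)*P(not A) = 0.045 * 0.591 = 0.026595
P(B) = 0.234357 + 0.026595 = 0.260952
P(A|B) = 0.234357 / 0.260952 ≈ 0.89808471

0.898085


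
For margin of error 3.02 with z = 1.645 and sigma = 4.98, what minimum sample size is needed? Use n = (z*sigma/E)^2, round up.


z*sigma/E = 1.645 * 4.98 / 3.02 ≈ 2.712616
(z*sigma/E)^2 ≈ 7.358285
round up: n = 8

8


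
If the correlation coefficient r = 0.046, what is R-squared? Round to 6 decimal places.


R^2 = r^2 = (0.046)^2 = 0.002116

0.002116


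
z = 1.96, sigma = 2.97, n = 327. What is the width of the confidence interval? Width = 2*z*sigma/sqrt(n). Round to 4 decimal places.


width = 2*z*sigma/sqrt(n)
2*z*sigma = 2 * 1.96 * 2.97 = 11.6424
sqrt(327) ≈ 18.083141
width = 11.6424 / 18.083141 ≈ 0.643826

0.6438


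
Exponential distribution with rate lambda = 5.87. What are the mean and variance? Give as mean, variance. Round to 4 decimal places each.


mean = 1/lam, var = 1/lam^2
mean = 1 / 5.87 = 100/587 ≈ 0.170358
lam^2 = 5.87^2 = 34.4569
var = 1 / 34.4569 ≈ 0.029022

0.1704, 0.0290


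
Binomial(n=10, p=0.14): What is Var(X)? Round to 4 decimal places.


Var = n*p*(1-p) = 10 * 0.14 * 0.86 = 1.204

1.2040


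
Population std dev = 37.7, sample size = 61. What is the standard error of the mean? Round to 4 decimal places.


SE = sigma / sqrt(n)
sqrt(61) ≈ 7.810250
SE = 37.7 / 7.810250 ≈ 4.826990

4.8270


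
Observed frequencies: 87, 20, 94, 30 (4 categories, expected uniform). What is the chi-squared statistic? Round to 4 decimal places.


chi2 = sum((O-E)^2/E), E = total/4
total = 231, E = 231/4 = 57.75
(87 - 57.75)^2 / 57.75 = 855.5625 / 57.75 = 4563/308 ≈ 14.814935
(20 - 57.75)^2 / 57.75 = 1425.0625 / 57.75 = 22801/924 ≈ 24.676407
(94 - 57.75)^2 / 57.75 = 1314.0625 / 57.75 = 21025/924 ≈ 22.754329
(30 - 57.75)^2 / 57.75 = 770.0625 / 57.75 = 4107/308 ≈ 13.334416
chi2 = 17459/231 ≈ 75.580087

75.5801


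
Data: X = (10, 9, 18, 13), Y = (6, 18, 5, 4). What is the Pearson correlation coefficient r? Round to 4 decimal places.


r = sum((xi-xbar)(yi-ybar)) / sqrt(sum((xi-xbar)^2) * sum((yi-ybar)^2))
n = 4, xbar = 50/4 = 12.5, ybar = 33/4 = 8.25
Sxy = sum((xi-xbar)(yi-ybar)) = -48.5
Sxx = sum((xi-xbar)^2) = 49
Syy = sum((yi-ybar)^2) = 128.75
sqrt(Sxx*Syy) ≈ 79.427640
r = Sxy / sqrt(Sxx*Syy) = -48.5 / 79.427640 ≈ -0.610619

-0.6106


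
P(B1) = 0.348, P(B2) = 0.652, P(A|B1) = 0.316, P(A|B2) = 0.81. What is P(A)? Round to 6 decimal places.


P(A) = P(A|B1)*P(B1) + P(A|B2)*P(B2)
P(A|B1)*P(B1) = 0.316 * 0.348 = 0.109968
P(A|B2)*P(B2) = 0.81 * 0.652 = 0.52812
P(A) = 0.109968 + 0.52812 = 0.638088

0.638088


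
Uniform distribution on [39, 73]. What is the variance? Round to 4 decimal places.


Var = (b-a)^2 / 12
(b-a)^2 = (73 - 39)^2 = 1156
Var = 1156/12 ≈ 96.333333

96.3333


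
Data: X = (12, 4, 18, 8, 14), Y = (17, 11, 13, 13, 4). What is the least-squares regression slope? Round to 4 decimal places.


b = sum((xi-xbar)(yi-ybar)) / sum((xi-xbar)^2)
n = 5, xbar = 56/5 = 11.2, ybar = 58/5 = 11.6
Sxy = sum((xi-xbar)(yi-ybar)) = -7.6
Sxx = sum((xi-xbar)^2) = 116.8
b = Sxy / Sxx = -19/292 ≈ -0.065068

-0.0651


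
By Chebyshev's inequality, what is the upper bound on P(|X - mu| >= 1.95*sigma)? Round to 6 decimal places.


P <= 1/k^2
k^2 = 1.95^2 = 3.8025
1/k^2 = 1 / 3.8025 = 400/1521 ≈ 0.26298488

0.262985


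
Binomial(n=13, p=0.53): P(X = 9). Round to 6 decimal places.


P = C(n,k) * p^k * (1-p)^(n-k)
C(13,9) = 715
p^k = 0.53^9 ≈ 0.003299764
(1-p)^(n-k) = 0.47^4 = 0.04879681
P = 715 * 0.003299764 * 0.04879681 ≈ 0.115128

0.115128


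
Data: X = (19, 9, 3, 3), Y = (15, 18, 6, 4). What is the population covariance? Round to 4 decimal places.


Cov = (1/n)*sum((xi-xbar)(yi-ybar))
n = 4, xbar = 34/4 = 8.5, ybar = 43/4 = 10.75
sum((xi-xbar)(yi-ybar)) = 111.5
Cov = 111.5 / 4 = 27.875

27.8750


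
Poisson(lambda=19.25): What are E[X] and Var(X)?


E[X] = Var(X) = lambda = 19.25

19.25, 19.25


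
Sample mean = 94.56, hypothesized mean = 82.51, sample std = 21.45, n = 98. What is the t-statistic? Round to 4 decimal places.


t = (xbar - mu0) / (s/sqrt(n))
xbar - mu0 = 94.56 - 82.51 = 12.05
sqrt(98) ≈ 9.89949494
s/sqrt(n) = 21.45 / 9.89949494 ≈ 2.16677721
t = 12.05 / 2.16677721 ≈ 5.561255

5.5613


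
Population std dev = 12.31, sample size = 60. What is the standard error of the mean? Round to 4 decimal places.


SE = sigma / sqrt(n)
sqrt(60) ≈ 7.745967
SE = 12.31 / 7.745967 ≈ 1.589214

1.5892


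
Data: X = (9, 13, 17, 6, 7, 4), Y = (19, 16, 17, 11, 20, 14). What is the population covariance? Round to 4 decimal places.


Cov = (1/n)*sum((xi-xbar)(yi-ybar))
n = 6, xbar = 56/6 = 28/3 ≈ 9.333333, ybar = 97/6 ≈ 16.166667
sum((xi-xbar)(yi-ybar)) = 74/3 ≈ 24.666667
Cov = 24.666667 / 6 = 37/9 ≈ 4.111111

4.1111


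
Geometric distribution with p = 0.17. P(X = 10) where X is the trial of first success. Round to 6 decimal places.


P = (1-p)^(k-1) * p
(1-p)^(k-1) = 0.83^9 ≈ 0.1869403
P = 0.1869403 * 0.17 ≈ 0.03177984

0.031780


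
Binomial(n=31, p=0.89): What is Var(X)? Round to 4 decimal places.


Var = n*p*(1-p) = 31 * 0.89 * 0.11 = 3.0349

3.0349


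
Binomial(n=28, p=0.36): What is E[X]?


E[X] = n*p = 28 * 0.36 = 10.08

10.08


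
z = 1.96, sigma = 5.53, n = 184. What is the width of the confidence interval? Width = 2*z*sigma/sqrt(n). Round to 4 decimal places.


width = 2*z*sigma/sqrt(n)
2*z*sigma = 2 * 1.96 * 5.53 = 21.6776
sqrt(184) ≈ 13.564660
width = 21.6776 / 13.564660 ≈ 1.598094

1.5981


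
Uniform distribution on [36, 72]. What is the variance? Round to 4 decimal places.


Var = (b-a)^2 / 12
(b-a)^2 = (72 - 36)^2 = 1296
Var = 1296/12 = 108

108.0000


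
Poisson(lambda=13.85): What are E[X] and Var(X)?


E[X] = Var(X) = lambda = 13.85

13.85, 13.85


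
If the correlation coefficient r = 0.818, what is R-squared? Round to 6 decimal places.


R^2 = r^2 = (0.818)^2 = 0.669124

0.669124


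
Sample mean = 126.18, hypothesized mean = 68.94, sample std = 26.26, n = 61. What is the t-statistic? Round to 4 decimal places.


t = (xbar - mu0) / (s/sqrt(n))
xbar - mu0 = 126.18 - 68.94 = 57.24
sqrt(61) ≈ 7.81024968
s/sqrt(n) = 26.26 / 7.81024968 ≈ 3.36224847
t = 57.24 / 3.36224847 ≈ 17.024322

17.0243


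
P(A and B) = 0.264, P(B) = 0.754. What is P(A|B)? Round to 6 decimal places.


P(A|B) = P(A and B) / P(B) = 0.264 / 0.754 = 132/377 ≈ 0.35013263

0.350133


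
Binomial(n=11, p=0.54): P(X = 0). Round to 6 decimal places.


P = C(n,k) * p^k * (1-p)^(n-k)
C(11,0) = 1
p^k = 0.54^0 = 1
(1-p)^(n-k) = 0.46^11 ≈ 0.0001951354
P = 1 * 1 * 0.0001951354 ≈ 0.000195

0.000195


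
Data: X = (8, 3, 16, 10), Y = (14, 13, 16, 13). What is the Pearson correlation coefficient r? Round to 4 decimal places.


r = sum((xi-xbar)(yi-ybar)) / sqrt(sum((xi-xbar)^2) * sum((yi-ybar)^2))
n = 4, xbar = 37/4 = 9.25, ybar = 56/4 = 14
Sxy = sum((xi-xbar)(yi-ybar)) = 19
Sxx = sum((xi-xbar)^2) = 86.75
Syy = sum((yi-ybar)^2) = 6
sqrt(Sxx*Syy) ≈ 22.814469
r = Sxy / sqrt(Sxx*Syy) = 19 / 22.814469 ≈ 0.832805

0.8328


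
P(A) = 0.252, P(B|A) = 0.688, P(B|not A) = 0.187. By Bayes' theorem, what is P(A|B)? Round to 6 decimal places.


P(A|B) = P(B|A)*P(A) / P(B), P(B) = P(B|A)*P(A) + P(B|not A)*P(not A)
P(B|A)*P(A) = 0.688 * 0.252 = 0.173376
P(B|not A)*P(not A) = 0.187 * 0.748 = 0.139876
P(B) = 0.173376 + 0.139876 = 0.313252
P(A|B) = 0.173376 / 0.313252 ≈ 0.55347133

0.553471


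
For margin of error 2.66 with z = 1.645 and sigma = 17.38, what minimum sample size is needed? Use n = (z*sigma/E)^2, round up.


z*sigma/E = 1.645 * 17.38 / 2.66 = 40843/3800 ≈ 10.748158
(z*sigma/E)^2 ≈ 115.522898
round up: n = 116

116


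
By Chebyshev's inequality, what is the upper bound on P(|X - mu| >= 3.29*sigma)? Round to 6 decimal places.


P <= 1/k^2
k^2 = 3.29^2 = 10.8241
1/k^2 = 1 / 10.8241 ≈ 0.09238643

0.092386


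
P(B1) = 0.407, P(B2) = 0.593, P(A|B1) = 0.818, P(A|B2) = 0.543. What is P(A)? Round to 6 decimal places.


P(A) = P(A|B1)*P(B1) + P(A|B2)*P(B2)
P(A|B1)*P(B1) = 0.818 * 0.407 = 0.332926
P(A|B2)*P(B2) = 0.543 * 0.593 = 0.321999
P(A) = 0.332926 + 0.321999 = 0.654925

0.654925


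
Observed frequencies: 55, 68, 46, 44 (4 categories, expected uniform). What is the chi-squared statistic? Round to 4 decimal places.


chi2 = sum((O-E)^2/E), E = total/4
total = 213, E = 213/4 = 53.25
(55 - 53.25)^2 / 53.25 = 3.0625 / 53.25 = 49/852 ≈ 0.057512
(68 - 53.25)^2 / 53.25 = 217.5625 / 53.25 = 3481/852 ≈ 4.085681
(46 - 53.25)^2 / 53.25 = 52.5625 / 53.25 = 841/852 ≈ 0.987089
(44 - 53.25)^2 / 53.25 = 85.5625 / 53.25 = 1369/852 ≈ 1.606808
chi2 = 1435/213 ≈ 6.737089

6.7371


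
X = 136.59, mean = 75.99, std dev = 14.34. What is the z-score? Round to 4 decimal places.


z = (X - mu) / sigma
X - mu = 136.59 - 75.99 = 60.6
z = 60.6 / 14.34 = 1010/239 ≈ 4.225941

4.2259


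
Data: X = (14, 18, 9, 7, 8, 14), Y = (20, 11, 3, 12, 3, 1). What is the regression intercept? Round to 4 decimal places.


a = ybar - b*xbar, where b = sum((xi-xbar)(yi-ybar)) / sum((xi-xbar)^2)
n = 6, xbar = 70/6 = 35/3 ≈ 11.666667, ybar = 50/6 = 25/3 ≈ 8.333333
Sxy = sum((xi-xbar)(yi-ybar)) = 131/3 ≈ 43.666667
Sxx = sum((xi-xbar)^2) = 280/3 ≈ 93.333333
b = Sxy / Sxx = 131/280 ≈ 0.467857
a = 8.333333 - 0.467857 * 11.666667 = 2.875

2.8750
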